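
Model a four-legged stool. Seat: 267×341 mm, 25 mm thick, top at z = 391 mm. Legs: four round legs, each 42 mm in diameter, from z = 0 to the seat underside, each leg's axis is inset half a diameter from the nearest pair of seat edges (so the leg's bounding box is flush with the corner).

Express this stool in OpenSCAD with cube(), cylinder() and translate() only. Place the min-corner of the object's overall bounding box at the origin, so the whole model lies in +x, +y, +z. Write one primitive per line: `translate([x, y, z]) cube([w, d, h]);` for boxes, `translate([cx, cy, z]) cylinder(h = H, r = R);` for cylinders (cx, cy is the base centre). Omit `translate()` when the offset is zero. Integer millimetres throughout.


// leg_h = 391 - 25 = 366
translate([0, 0, 366]) cube([267, 341, 25]);
translate([21, 21, 0]) cylinder(h = 366, r = 21);
translate([246, 21, 0]) cylinder(h = 366, r = 21);
translate([21, 320, 0]) cylinder(h = 366, r = 21);
translate([246, 320, 0]) cylinder(h = 366, r = 21);


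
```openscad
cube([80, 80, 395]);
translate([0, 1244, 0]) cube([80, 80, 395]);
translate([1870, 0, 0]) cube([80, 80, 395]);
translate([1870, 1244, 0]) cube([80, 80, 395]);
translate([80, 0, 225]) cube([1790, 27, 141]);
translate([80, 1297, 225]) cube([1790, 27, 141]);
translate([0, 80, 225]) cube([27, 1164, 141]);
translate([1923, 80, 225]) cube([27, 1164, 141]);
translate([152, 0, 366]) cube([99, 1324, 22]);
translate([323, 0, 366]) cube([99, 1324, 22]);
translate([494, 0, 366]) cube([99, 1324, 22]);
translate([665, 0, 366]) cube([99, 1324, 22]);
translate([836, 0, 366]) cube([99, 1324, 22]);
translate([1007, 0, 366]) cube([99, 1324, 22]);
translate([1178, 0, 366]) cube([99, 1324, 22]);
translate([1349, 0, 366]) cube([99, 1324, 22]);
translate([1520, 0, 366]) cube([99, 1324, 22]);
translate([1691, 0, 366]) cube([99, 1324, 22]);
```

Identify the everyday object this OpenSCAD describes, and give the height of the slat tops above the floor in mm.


A bed frame. The slat-top height is 388 mm.

Four posts, four rails, and a row of slats — a bed frame. Slats sit on the rails at z = 225 + 141 = 366; with slat thickness 22, the top is 388 mm.


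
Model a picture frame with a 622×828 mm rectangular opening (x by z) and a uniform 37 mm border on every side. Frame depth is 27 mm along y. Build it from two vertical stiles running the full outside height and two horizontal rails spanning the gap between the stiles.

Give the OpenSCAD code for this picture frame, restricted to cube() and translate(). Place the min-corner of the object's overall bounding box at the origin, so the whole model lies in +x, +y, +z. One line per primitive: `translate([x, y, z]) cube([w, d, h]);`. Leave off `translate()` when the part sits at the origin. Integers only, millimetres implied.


cube([37, 27, 902]);
translate([659, 0, 0]) cube([37, 27, 902]);
translate([37, 0, 0]) cube([622, 27, 37]);
translate([37, 0, 865]) cube([622, 27, 37]);


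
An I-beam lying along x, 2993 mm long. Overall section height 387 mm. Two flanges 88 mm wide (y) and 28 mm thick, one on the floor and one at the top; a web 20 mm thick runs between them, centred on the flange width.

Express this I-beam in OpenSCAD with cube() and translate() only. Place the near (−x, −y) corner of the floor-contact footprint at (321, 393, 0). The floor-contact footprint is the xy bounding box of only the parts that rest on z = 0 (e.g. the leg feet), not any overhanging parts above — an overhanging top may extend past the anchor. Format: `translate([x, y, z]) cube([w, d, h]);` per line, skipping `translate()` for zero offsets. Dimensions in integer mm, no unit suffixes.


translate([321, 393, 0]) cube([2993, 88, 28]);
translate([321, 427, 28]) cube([2993, 20, 331]);
translate([321, 393, 359]) cube([2993, 88, 28]);


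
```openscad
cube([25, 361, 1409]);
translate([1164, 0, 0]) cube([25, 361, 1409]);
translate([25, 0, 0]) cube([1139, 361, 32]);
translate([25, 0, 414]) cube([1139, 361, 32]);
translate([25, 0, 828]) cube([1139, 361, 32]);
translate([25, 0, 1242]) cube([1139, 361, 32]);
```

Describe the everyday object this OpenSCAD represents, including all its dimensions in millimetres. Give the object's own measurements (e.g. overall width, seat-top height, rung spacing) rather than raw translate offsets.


An open bookshelf. Two side panels, each 25 mm thick, 361 mm deep and 1409 mm tall, stand 1189 mm apart (outside-to-outside). Between them sit 4 shelves, each 32 mm thick and 361 mm deep, spanning the full gap between the sides. The bottom shelf rests on the floor (its underside at z = 0) and the clear gap between one shelf's top and the next shelf's underside is 382 mm.


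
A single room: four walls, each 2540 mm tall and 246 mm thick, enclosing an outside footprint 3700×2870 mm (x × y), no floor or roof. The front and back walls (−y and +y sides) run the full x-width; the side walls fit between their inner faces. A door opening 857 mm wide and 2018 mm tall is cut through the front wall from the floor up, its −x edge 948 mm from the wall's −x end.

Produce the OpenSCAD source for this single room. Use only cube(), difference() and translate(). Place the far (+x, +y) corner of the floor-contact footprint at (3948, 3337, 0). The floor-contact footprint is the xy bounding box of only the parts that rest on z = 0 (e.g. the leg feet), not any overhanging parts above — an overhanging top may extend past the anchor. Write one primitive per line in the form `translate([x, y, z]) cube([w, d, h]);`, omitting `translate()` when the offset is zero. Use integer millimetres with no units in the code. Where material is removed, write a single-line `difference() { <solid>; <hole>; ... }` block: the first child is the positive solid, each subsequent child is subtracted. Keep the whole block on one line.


difference() { translate([248, 467, 0]) cube([3700, 246, 2540]); translate([1196, 467, 0]) cube([857, 246, 2018]); }
translate([248, 3091, 0]) cube([3700, 246, 2540]);
translate([248, 713, 0]) cube([246, 2378, 2540]);
translate([3702, 713, 0]) cube([246, 2378, 2540]);


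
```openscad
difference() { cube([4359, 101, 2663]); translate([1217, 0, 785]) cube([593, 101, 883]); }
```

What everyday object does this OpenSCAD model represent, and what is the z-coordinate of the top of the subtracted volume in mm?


A wall with a window opening. The window head height is 1668 mm.

A wall with a rectangular opening subtracted — a window. Sill at z = 785, opening 883 mm tall, so the head is at 785 + 883 = 1668 mm.


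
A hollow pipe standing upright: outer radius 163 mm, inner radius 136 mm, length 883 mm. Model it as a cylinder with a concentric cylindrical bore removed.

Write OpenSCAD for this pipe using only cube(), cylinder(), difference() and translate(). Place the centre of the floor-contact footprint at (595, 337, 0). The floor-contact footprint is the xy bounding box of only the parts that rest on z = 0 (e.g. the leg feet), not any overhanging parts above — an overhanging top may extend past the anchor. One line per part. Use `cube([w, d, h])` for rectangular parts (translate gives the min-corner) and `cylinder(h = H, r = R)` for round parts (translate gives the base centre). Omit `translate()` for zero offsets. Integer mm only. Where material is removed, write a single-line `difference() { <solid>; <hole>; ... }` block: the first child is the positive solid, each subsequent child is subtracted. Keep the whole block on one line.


difference() { translate([595, 337, 0]) cylinder(h = 883, r = 163); translate([595, 337, 0]) cylinder(h = 883, r = 136); }


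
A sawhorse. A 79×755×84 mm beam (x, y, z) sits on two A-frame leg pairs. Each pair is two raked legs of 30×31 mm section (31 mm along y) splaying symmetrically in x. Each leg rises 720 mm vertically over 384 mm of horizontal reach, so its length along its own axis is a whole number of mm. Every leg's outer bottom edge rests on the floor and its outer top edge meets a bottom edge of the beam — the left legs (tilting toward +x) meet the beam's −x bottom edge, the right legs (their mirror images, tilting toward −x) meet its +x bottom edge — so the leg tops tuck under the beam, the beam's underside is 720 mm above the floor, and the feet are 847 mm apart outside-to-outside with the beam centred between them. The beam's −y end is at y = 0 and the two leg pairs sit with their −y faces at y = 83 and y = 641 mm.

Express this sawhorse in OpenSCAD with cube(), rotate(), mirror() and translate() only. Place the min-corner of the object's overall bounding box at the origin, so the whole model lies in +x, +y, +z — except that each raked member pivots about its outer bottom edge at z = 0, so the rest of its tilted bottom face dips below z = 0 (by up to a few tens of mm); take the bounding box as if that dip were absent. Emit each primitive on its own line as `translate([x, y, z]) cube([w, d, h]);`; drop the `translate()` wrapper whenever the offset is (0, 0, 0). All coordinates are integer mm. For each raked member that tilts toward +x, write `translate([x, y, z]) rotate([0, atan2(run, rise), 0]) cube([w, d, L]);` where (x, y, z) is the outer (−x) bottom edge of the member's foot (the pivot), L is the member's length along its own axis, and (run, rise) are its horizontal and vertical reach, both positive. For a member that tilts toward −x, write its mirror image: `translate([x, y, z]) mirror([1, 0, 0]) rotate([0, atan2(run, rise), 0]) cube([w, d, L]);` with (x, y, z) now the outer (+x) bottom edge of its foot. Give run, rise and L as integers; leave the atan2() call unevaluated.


// leg length = √(384² + 720²) = 816
// right-leg outer foot x = 2·384 + 79 = 847
// beam min-corner = (384, 0, 720)
translate([384, 0, 720]) cube([79, 755, 84]);
translate([0, 83, 0]) rotate([0, atan2(384, 720), 0]) cube([30, 31, 816]);
translate([847, 83, 0]) mirror([1, 0, 0]) rotate([0, atan2(384, 720), 0]) cube([30, 31, 816]);
translate([0, 641, 0]) rotate([0, atan2(384, 720), 0]) cube([30, 31, 816]);
translate([847, 641, 0]) mirror([1, 0, 0]) rotate([0, atan2(384, 720), 0]) cube([30, 31, 816]);


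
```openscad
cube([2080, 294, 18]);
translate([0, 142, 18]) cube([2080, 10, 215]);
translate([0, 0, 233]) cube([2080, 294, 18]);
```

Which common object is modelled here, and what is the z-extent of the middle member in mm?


An I-beam. The web height is 215 mm.

Two wide flanges with a thin centred web — an I-beam. Overall 251 mm minus two 18 mm flanges gives a web of 251 − 2·18 = 215 mm.


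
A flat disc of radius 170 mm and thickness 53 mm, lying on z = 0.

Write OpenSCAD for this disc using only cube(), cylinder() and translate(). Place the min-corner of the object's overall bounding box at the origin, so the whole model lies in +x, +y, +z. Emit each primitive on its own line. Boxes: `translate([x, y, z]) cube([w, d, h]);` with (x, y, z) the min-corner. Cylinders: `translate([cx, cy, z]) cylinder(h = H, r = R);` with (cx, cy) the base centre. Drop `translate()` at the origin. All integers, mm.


translate([170, 170, 0]) cylinder(h = 53, r = 170);


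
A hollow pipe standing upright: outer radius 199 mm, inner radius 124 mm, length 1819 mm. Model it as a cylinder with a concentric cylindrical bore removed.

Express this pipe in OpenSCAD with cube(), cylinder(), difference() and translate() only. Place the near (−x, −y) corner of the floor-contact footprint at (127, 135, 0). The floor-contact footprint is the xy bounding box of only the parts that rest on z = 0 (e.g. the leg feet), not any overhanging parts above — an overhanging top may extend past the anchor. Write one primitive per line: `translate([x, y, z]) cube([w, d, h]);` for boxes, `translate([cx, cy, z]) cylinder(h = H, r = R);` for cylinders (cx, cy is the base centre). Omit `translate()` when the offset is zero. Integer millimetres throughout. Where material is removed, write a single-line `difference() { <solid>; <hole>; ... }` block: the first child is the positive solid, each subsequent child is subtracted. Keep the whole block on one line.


difference() { translate([326, 334, 0]) cylinder(h = 1819, r = 199); translate([326, 334, 0]) cylinder(h = 1819, r = 124); }


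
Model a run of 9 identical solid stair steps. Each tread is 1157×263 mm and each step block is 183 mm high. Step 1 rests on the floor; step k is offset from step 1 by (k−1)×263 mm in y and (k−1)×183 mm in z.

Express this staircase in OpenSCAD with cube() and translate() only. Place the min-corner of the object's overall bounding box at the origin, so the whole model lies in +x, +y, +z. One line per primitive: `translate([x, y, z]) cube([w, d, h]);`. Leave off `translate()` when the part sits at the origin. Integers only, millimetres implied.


cube([1157, 263, 183]);
translate([0, 263, 183]) cube([1157, 263, 183]);
translate([0, 526, 366]) cube([1157, 263, 183]);
translate([0, 789, 549]) cube([1157, 263, 183]);
translate([0, 1052, 732]) cube([1157, 263, 183]);
translate([0, 1315, 915]) cube([1157, 263, 183]);
translate([0, 1578, 1098]) cube([1157, 263, 183]);
translate([0, 1841, 1281]) cube([1157, 263, 183]);
translate([0, 2104, 1464]) cube([1157, 263, 183]);


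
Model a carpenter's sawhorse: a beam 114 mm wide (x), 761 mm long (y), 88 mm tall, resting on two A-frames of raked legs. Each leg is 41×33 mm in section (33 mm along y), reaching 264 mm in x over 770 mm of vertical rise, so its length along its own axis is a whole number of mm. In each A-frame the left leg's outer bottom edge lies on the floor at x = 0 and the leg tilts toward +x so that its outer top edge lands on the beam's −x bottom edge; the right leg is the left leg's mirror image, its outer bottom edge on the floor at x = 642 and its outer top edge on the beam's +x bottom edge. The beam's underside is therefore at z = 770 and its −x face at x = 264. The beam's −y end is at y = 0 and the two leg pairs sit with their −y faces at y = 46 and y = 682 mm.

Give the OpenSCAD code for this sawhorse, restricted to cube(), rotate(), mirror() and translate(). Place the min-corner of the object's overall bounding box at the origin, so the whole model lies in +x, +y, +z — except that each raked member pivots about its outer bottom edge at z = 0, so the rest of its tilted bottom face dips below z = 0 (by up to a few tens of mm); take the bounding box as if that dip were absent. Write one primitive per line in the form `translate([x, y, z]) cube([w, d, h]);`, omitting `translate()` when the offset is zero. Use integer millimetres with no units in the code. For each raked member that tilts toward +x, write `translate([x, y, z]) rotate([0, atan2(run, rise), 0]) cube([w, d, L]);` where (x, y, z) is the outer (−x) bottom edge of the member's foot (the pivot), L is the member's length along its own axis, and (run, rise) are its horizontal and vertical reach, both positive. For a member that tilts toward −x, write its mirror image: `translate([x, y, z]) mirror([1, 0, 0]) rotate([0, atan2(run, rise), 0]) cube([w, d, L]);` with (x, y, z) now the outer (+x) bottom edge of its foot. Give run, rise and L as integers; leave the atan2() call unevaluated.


// leg length = √(264² + 770²) = 814
// right-leg outer foot x = 2·264 + 114 = 642
// beam min-corner = (264, 0, 770)
translate([264, 0, 770]) cube([114, 761, 88]);
translate([0, 46, 0]) rotate([0, atan2(264, 770), 0]) cube([41, 33, 814]);
translate([642, 46, 0]) mirror([1, 0, 0]) rotate([0, atan2(264, 770), 0]) cube([41, 33, 814]);
translate([0, 682, 0]) rotate([0, atan2(264, 770), 0]) cube([41, 33, 814]);
translate([642, 682, 0]) mirror([1, 0, 0]) rotate([0, atan2(264, 770), 0]) cube([41, 33, 814]);


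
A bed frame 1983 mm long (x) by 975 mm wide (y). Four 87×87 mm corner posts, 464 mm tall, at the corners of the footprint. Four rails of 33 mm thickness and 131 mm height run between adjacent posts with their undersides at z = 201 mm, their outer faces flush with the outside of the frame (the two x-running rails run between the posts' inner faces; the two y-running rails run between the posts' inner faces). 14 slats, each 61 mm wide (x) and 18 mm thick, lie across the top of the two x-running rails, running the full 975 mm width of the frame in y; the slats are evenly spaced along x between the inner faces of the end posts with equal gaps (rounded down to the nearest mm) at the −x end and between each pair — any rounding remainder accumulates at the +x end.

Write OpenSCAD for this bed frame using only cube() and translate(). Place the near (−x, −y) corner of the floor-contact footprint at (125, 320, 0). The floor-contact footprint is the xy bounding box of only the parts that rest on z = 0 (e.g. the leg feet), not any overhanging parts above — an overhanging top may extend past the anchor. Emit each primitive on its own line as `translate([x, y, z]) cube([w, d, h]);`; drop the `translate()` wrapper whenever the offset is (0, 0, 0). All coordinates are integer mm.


translate([125, 320, 0]) cube([87, 87, 464]);
translate([125, 1208, 0]) cube([87, 87, 464]);
translate([2021, 320, 0]) cube([87, 87, 464]);
translate([2021, 1208, 0]) cube([87, 87, 464]);
translate([212, 320, 201]) cube([1809, 33, 131]);
translate([212, 1262, 201]) cube([1809, 33, 131]);
translate([125, 407, 201]) cube([33, 801, 131]);
translate([2075, 407, 201]) cube([33, 801, 131]);
translate([275, 320, 332]) cube([61, 975, 18]);
translate([399, 320, 332]) cube([61, 975, 18]);
translate([523, 320, 332]) cube([61, 975, 18]);
translate([647, 320, 332]) cube([61, 975, 18]);
translate([771, 320, 332]) cube([61, 975, 18]);
translate([895, 320, 332]) cube([61, 975, 18]);
translate([1019, 320, 332]) cube([61, 975, 18]);
translate([1143, 320, 332]) cube([61, 975, 18]);
translate([1267, 320, 332]) cube([61, 975, 18]);
translate([1391, 320, 332]) cube([61, 975, 18]);
translate([1515, 320, 332]) cube([61, 975, 18]);
translate([1639, 320, 332]) cube([61, 975, 18]);
translate([1763, 320, 332]) cube([61, 975, 18]);
translate([1887, 320, 332]) cube([61, 975, 18]);


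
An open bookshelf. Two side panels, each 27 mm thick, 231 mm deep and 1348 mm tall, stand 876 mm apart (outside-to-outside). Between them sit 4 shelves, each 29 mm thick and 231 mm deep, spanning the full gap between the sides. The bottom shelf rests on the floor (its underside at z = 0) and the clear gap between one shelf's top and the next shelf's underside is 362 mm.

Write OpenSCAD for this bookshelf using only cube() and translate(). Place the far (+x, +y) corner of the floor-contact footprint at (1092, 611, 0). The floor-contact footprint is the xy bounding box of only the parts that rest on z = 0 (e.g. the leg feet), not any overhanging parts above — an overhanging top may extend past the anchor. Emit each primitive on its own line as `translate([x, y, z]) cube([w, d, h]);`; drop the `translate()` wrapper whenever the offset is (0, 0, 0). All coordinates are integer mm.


translate([216, 380, 0]) cube([27, 231, 1348]);
translate([1065, 380, 0]) cube([27, 231, 1348]);
translate([243, 380, 0]) cube([822, 231, 29]);
translate([243, 380, 391]) cube([822, 231, 29]);
translate([243, 380, 782]) cube([822, 231, 29]);
translate([243, 380, 1173]) cube([822, 231, 29]);


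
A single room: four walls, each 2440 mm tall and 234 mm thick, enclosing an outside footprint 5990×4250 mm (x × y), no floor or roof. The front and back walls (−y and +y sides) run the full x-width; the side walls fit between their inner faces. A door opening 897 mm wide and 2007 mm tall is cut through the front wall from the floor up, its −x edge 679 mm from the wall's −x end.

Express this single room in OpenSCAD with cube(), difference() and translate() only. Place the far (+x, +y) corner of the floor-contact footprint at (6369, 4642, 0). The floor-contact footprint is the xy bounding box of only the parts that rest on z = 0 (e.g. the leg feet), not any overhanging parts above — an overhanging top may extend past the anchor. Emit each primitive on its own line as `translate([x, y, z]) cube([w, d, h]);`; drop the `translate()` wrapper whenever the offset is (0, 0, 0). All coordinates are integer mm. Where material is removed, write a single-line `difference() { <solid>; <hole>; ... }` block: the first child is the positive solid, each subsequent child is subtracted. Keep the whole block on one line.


difference() { translate([379, 392, 0]) cube([5990, 234, 2440]); translate([1058, 392, 0]) cube([897, 234, 2007]); }
translate([379, 4408, 0]) cube([5990, 234, 2440]);
translate([379, 626, 0]) cube([234, 3782, 2440]);
translate([6135, 626, 0]) cube([234, 3782, 2440]);


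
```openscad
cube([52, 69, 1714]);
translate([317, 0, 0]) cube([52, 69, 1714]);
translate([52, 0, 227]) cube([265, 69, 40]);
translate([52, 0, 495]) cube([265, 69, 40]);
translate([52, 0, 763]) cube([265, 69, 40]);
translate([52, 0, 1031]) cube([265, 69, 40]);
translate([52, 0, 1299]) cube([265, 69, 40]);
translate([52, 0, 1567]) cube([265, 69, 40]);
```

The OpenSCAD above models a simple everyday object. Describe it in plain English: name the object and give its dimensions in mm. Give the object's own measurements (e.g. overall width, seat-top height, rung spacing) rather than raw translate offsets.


A straight ladder. Two 52×69 mm vertical rails, 1714 mm tall, stand 369 mm apart (outside-to-outside) with their front faces coplanar on the −y side. 6 rungs, each 69 mm deep and 40 mm tall, span between the inner faces of the rails, front faces flush with the rails. The lowest rung's underside is at z = 227 mm and rungs are spaced 268 mm apart (underside to underside).


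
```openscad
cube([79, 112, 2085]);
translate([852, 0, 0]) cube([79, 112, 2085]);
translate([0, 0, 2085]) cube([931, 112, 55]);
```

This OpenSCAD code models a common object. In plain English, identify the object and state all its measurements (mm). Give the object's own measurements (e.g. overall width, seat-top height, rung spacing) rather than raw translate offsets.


A door frame. The clear opening is 773 mm wide and 2085 mm high. Two 79 mm wide jambs, 112 mm deep, stand either side of the opening from the floor to the top of the opening. A 55 mm thick head sits across the top of both jambs, spanning the full outside width of the frame.


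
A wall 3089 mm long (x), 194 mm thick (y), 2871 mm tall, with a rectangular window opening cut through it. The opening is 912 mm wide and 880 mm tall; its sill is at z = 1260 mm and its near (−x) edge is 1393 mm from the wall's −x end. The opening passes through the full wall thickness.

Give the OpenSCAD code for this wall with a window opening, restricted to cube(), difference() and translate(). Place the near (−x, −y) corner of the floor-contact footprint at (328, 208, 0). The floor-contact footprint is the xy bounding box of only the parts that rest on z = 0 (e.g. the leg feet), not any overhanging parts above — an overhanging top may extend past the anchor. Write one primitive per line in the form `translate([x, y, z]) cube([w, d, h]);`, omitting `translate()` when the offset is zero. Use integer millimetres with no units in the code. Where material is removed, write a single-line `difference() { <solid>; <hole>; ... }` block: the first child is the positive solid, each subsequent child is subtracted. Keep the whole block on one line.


difference() { translate([328, 208, 0]) cube([3089, 194, 2871]); translate([1721, 208, 1260]) cube([912, 194, 880]); }


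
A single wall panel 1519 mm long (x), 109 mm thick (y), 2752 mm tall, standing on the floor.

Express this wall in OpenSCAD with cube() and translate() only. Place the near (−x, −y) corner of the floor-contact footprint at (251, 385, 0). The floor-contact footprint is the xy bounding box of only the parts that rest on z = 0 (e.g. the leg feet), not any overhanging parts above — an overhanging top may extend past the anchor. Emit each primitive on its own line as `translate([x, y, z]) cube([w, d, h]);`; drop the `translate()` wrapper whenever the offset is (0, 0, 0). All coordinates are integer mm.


translate([251, 385, 0]) cube([1519, 109, 2752]);


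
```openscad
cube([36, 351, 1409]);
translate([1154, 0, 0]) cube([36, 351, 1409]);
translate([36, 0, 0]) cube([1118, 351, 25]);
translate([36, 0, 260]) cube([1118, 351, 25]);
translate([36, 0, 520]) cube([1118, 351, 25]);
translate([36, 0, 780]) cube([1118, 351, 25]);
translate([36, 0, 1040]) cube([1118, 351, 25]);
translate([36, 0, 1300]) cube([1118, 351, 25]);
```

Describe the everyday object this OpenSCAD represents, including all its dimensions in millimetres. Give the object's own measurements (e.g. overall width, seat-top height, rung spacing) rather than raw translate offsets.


An open bookshelf. Two side panels, each 36 mm thick, 351 mm deep and 1409 mm tall, stand 1190 mm apart (outside-to-outside). Between them sit 6 shelves, each 25 mm thick and 351 mm deep, spanning the full gap between the sides. The bottom shelf rests on the floor (its underside at z = 0) and the clear gap between one shelf's top and the next shelf's underside is 235 mm.


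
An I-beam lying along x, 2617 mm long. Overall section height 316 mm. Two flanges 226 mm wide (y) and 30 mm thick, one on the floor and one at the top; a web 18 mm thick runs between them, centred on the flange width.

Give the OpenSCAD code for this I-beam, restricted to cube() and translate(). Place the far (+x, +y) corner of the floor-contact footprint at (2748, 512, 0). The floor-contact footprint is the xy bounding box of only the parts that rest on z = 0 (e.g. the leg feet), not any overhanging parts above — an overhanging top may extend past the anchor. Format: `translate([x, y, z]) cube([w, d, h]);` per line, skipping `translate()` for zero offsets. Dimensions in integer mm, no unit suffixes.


translate([131, 286, 0]) cube([2617, 226, 30]);
translate([131, 390, 30]) cube([2617, 18, 256]);
translate([131, 286, 286]) cube([2617, 226, 30]);


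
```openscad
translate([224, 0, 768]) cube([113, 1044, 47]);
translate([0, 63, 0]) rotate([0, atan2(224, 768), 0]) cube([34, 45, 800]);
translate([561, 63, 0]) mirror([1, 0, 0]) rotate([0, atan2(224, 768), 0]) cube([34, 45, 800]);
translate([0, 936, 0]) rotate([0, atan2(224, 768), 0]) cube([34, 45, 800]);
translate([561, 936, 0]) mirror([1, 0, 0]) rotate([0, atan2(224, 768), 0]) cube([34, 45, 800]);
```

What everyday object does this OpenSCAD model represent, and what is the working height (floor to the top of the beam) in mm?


A sawhorse. The overall height is 815 mm.

A beam across two mirrored pairs of raked legs — a sawhorse. The beam's underside is at z = 768 (matching the legs' vertical rise in atan2(224, 768)) and the beam is 47 mm tall, so its top is at 768 + 47 = 815 mm. The raked legs top out at the beam's underside, so that is the highest point.


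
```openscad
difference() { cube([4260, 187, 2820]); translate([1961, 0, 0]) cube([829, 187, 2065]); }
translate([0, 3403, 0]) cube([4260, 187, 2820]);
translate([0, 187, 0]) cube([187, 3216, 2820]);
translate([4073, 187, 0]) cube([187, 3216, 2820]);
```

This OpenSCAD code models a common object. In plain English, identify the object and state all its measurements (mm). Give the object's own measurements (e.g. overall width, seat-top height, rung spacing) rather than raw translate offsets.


A single room: four walls, each 2820 mm tall and 187 mm thick, enclosing an outside footprint 4260×3590 mm (x × y), no floor or roof. The front and back walls (−y and +y sides) run the full x-width; the side walls fit between their inner faces. A door opening 829 mm wide and 2065 mm tall is cut through the front wall from the floor up, its −x edge 1961 mm from the wall's −x end.


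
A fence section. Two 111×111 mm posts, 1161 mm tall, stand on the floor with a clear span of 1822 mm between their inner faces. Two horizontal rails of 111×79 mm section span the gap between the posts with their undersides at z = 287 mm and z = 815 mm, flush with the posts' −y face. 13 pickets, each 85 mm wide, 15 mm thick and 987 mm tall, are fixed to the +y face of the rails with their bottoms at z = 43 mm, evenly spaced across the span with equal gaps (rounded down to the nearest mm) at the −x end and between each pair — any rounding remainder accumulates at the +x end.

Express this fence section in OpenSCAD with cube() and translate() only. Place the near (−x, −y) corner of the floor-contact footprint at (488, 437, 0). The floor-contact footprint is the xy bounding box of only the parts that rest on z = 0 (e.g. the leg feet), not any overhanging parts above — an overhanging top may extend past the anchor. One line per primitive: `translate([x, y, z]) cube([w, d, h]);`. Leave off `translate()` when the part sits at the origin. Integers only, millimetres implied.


translate([488, 437, 0]) cube([111, 111, 1161]);
translate([2421, 437, 0]) cube([111, 111, 1161]);
translate([599, 437, 287]) cube([1822, 111, 79]);
translate([599, 437, 815]) cube([1822, 111, 79]);
translate([650, 548, 43]) cube([85, 15, 987]);
translate([786, 548, 43]) cube([85, 15, 987]);
translate([922, 548, 43]) cube([85, 15, 987]);
translate([1058, 548, 43]) cube([85, 15, 987]);
translate([1194, 548, 43]) cube([85, 15, 987]);
translate([1330, 548, 43]) cube([85, 15, 987]);
translate([1466, 548, 43]) cube([85, 15, 987]);
translate([1602, 548, 43]) cube([85, 15, 987]);
translate([1738, 548, 43]) cube([85, 15, 987]);
translate([1874, 548, 43]) cube([85, 15, 987]);
translate([2010, 548, 43]) cube([85, 15, 987]);
translate([2146, 548, 43]) cube([85, 15, 987]);
translate([2282, 548, 43]) cube([85, 15, 987]);


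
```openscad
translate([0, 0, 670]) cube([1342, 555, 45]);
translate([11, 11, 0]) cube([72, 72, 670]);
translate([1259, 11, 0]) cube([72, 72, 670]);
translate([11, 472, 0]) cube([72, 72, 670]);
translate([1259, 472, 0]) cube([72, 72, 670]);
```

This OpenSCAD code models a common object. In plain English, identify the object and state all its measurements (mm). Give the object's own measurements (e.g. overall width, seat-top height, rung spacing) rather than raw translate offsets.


A table: top 1342 mm (x) × 555 mm (y), 45 mm thick, upper face at z = 715 mm, on four 72×72 mm square legs, each inset 11 mm from the nearest pair of top edges from z = 0 to the bottom of the top.


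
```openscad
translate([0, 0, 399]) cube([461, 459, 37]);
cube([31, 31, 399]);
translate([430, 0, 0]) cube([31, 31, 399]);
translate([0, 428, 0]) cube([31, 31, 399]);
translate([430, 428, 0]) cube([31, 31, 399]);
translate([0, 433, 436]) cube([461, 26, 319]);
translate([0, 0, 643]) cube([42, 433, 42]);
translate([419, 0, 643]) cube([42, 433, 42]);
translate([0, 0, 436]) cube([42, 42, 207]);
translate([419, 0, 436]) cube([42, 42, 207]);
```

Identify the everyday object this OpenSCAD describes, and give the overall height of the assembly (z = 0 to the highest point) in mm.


A chair. The overall height is 755 mm.

A slab on four corner posts with a tall panel at the back — a chair. The seat slab sits at z = 399 with thickness 37, and the 319 mm backrest starts at the seat top, so the overall height is 399 + 37 + 319 = 755 mm.


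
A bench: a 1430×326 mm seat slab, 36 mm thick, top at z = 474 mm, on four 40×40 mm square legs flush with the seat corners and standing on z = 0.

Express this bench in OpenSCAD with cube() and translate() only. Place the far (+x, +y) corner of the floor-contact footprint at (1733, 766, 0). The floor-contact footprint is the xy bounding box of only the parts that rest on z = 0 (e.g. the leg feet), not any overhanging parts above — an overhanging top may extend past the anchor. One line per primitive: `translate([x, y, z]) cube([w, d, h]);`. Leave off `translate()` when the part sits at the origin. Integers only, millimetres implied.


translate([303, 440, 438]) cube([1430, 326, 36]);
translate([303, 440, 0]) cube([40, 40, 438]);
translate([303, 726, 0]) cube([40, 40, 438]);
translate([1693, 440, 0]) cube([40, 40, 438]);
translate([1693, 726, 0]) cube([40, 40, 438]);


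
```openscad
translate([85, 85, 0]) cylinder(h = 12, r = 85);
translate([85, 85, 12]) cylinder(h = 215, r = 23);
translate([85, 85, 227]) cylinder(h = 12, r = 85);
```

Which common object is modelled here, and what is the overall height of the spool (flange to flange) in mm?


A spool. The overall height is 239 mm.

Three coaxial cylinders, large–small–large — a spool. Two 12 mm flanges and a 215 mm core give 12 + 215 + 12 = 239 mm.


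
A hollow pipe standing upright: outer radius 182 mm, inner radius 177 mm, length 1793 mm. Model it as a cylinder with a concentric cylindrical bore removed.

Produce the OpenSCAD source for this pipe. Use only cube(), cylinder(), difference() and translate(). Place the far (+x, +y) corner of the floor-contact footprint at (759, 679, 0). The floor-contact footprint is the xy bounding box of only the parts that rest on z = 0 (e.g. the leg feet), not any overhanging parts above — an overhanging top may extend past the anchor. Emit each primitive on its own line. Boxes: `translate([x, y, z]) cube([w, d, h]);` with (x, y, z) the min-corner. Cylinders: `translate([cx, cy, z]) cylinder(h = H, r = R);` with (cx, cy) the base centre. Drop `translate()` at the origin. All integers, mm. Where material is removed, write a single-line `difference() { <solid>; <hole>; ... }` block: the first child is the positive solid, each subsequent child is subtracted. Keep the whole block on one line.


difference() { translate([577, 497, 0]) cylinder(h = 1793, r = 182); translate([577, 497, 0]) cylinder(h = 1793, r = 177); }


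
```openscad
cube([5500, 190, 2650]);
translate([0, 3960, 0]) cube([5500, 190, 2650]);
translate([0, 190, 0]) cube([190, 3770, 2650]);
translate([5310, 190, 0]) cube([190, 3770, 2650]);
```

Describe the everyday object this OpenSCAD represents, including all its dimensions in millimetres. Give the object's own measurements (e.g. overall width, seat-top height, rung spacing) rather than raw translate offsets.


The wall frame of a small rectangular building: four walls, each 2650 mm tall and 190 mm thick, enclosing a footprint 5500 mm (x) by 4150 mm (y) outside-to-outside, with no floor or roof. The front and back walls (the −y and +y sides) span the full width; the two side walls fit between them.


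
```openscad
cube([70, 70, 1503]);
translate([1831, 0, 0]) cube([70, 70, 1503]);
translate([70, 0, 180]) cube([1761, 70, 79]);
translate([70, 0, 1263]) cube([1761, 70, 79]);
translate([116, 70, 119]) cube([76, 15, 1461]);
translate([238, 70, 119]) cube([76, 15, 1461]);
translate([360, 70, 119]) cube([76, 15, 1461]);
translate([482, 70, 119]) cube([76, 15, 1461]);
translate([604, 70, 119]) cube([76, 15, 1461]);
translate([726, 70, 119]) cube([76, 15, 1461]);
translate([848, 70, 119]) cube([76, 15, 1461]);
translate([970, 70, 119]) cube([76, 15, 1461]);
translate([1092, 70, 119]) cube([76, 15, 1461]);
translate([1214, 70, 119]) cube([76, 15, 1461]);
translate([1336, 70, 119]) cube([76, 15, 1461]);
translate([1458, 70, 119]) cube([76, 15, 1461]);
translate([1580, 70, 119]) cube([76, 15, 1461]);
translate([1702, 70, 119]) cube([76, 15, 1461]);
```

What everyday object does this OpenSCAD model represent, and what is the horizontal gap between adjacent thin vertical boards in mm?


A fence section. The picket gap is 46 mm.

Two posts, two rails, 14 pickets — a fence section. Span 1761 mm holds 14 pickets of 76 mm with 15 equal gaps: ⌊(1761 − 14·76) / 15⌋ = 46 mm.


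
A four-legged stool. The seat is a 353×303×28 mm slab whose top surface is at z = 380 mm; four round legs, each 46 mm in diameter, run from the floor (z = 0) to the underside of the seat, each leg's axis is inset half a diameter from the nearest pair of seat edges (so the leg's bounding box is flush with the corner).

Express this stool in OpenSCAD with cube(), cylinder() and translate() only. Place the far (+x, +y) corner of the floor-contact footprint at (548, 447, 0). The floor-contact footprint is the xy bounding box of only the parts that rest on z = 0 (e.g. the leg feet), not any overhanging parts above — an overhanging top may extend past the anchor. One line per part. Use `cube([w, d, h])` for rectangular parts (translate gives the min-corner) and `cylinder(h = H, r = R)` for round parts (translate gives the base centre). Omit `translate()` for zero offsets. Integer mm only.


translate([195, 144, 352]) cube([353, 303, 28]);
translate([218, 167, 0]) cylinder(h = 352, r = 23);
translate([525, 167, 0]) cylinder(h = 352, r = 23);
translate([218, 424, 0]) cylinder(h = 352, r = 23);
translate([525, 424, 0]) cylinder(h = 352, r = 23);


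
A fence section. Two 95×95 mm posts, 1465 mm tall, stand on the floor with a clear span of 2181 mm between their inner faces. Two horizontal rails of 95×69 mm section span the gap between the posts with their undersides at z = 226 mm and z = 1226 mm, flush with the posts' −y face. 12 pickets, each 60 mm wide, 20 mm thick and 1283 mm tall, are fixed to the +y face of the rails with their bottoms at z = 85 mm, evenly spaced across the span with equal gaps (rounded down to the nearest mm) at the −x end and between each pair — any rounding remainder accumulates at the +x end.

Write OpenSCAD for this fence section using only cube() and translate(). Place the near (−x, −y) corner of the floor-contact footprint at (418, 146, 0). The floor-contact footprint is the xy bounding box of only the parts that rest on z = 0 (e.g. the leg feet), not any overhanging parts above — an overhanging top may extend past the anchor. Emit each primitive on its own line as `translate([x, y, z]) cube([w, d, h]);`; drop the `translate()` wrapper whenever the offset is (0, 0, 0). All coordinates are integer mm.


translate([418, 146, 0]) cube([95, 95, 1465]);
translate([2694, 146, 0]) cube([95, 95, 1465]);
translate([513, 146, 226]) cube([2181, 95, 69]);
translate([513, 146, 1226]) cube([2181, 95, 69]);
translate([625, 241, 85]) cube([60, 20, 1283]);
translate([797, 241, 85]) cube([60, 20, 1283]);
translate([969, 241, 85]) cube([60, 20, 1283]);
translate([1141, 241, 85]) cube([60, 20, 1283]);
translate([1313, 241, 85]) cube([60, 20, 1283]);
translate([1485, 241, 85]) cube([60, 20, 1283]);
translate([1657, 241, 85]) cube([60, 20, 1283]);
translate([1829, 241, 85]) cube([60, 20, 1283]);
translate([2001, 241, 85]) cube([60, 20, 1283]);
translate([2173, 241, 85]) cube([60, 20, 1283]);
translate([2345, 241, 85]) cube([60, 20, 1283]);
translate([2517, 241, 85]) cube([60, 20, 1283]);


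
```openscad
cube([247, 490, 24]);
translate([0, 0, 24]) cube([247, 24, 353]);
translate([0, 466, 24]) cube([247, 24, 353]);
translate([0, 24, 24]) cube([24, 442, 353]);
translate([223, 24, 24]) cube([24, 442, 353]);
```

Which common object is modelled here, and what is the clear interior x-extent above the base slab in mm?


An open box. The internal width is 199 mm.

A 247×490 base slab with four walls standing on it — an open box. The base is 247 mm wide and the walls are 24 mm thick, so the internal width is 247 − 2 × 24 = 199 mm.


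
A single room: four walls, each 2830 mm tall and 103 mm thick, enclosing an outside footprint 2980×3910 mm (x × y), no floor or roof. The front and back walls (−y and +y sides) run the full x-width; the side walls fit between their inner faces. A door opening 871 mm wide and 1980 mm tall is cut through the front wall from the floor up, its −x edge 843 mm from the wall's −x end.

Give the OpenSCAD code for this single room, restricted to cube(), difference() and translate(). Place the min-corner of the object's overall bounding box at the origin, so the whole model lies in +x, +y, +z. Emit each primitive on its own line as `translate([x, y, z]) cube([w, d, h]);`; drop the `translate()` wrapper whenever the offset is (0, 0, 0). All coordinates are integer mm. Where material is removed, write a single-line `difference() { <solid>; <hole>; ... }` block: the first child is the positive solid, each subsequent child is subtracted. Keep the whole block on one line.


difference() { cube([2980, 103, 2830]); translate([843, 0, 0]) cube([871, 103, 1980]); }
translate([0, 3807, 0]) cube([2980, 103, 2830]);
translate([0, 103, 0]) cube([103, 3704, 2830]);
translate([2877, 103, 0]) cube([103, 3704, 2830]);
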